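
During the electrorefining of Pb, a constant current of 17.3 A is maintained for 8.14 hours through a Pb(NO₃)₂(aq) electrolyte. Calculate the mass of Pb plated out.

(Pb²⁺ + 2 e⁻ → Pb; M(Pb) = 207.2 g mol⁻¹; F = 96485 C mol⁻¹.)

544 g

Q = I·t = 17.30 A × 29304 s = 507000 C.
n(e⁻) = Q/F = 507000 / 96485 = 5.254 mol.
Pb²⁺ + 2 e⁻ → Pb, so n(Pb) = n(e⁻)/2 = 2.627 mol.
m = n·M = 2.627 × 207.2 = 544 g.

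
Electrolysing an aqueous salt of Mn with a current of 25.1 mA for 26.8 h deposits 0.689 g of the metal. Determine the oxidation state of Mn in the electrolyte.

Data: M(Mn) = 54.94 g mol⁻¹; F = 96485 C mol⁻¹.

+2

Q = I·t = 0.02510 A × 96480 s = 2422 C, so n(e⁻) = 2422/96485 = 0.02510 mol.
n(Mn) deposited = 0.689 / 54.94 = 0.01254 mol.
Electrons per atom = n(e⁻)/n(Mn) = 0.02510 / 0.01254 = 2.00 ≈ 2, so the ion is Mn²⁺.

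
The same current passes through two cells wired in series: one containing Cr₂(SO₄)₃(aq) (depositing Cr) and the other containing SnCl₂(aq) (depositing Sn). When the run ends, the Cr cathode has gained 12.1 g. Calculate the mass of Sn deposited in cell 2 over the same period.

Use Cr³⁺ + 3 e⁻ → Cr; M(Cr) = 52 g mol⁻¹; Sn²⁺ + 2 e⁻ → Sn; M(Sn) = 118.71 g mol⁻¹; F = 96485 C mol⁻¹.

n(Cr) = 12.1 / 52 = 0.2327 mol.
Since Cr³⁺ + 3 e⁻ → Cr, n(e⁻) passed = 3 × 0.2327 = 0.6981 mol.
Cells in series carry the same charge, so the same 0.6981 mol of electrons passes through cell 2.
Sn²⁺ + 2 e⁻ → Sn, so n(Sn) = 0.6981 / 2 = 0.3490 mol.
m(Sn) = 0.3490 × 118.71 = 41.4 g.

41.4 g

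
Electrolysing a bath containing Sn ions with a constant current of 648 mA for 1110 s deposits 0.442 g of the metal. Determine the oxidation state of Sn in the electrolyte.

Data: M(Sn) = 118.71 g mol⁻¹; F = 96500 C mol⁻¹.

Q = I·t = 0.6480 A × 1110.0 s = 719.3 C, so n(e⁻) = 719.3/96500 = 0.007454 mol.
n(Sn) deposited = 0.442 / 118.71 = 0.003723 mol.
Electrons per atom = n(e⁻)/n(Sn) = 0.007454 / 0.003723 = 2.00 ≈ 2, so the ion is Sn²⁺.

+2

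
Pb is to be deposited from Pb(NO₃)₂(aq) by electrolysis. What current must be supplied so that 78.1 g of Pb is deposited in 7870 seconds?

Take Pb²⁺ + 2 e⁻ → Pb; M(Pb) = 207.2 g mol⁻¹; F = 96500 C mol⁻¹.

9.24 A

n(Pb) = 78.1 / 207.2 = 0.3769 mol.
n(e⁻) = 2 × 0.3769 = 0.7539 mol.
Q = n(e⁻)·F = 0.7539 × 96500 = 72750 C.
I = Q/t = 72750 / 7870.0 s = 9.24 A.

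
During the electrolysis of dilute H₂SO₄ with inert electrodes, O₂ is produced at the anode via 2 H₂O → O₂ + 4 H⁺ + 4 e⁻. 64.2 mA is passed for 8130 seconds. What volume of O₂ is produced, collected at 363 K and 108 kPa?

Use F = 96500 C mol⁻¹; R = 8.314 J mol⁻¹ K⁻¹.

0.0378 L

Q = I·t = 0.06420 A × 8130.0 s = 521.9 C.
n(e⁻) = Q/F = 521.9 / 96500 = 0.005409 mol.
4 electrons are transferred per O₂ molecule, so n(O₂) = 0.005409 / 4 = 0.001352 mol.
V = nRT/P = (0.001352 × 8.314 × 363) / (108 × 10³ Pa) = 3.78 × 10⁻⁵ m³ = 0.0378 L.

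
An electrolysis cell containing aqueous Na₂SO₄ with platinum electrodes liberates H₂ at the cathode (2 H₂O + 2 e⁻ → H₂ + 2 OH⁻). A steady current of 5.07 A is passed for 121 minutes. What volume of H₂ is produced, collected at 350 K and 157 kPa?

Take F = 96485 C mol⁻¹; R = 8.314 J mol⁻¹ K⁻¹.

3.54 L

Q = I·t = 5.070 A × 7260.0 s = 36810 C.
n(e⁻) = Q/F = 36810 / 96485 = 0.3815 mol.
2 electrons are transferred per H₂ molecule, so n(H₂) = 0.3815 / 2 = 0.1907 mol.
V = nRT/P = (0.1907 × 8.314 × 350) / (157 × 10³ Pa) = 0.00354 m³ = 3.54 L.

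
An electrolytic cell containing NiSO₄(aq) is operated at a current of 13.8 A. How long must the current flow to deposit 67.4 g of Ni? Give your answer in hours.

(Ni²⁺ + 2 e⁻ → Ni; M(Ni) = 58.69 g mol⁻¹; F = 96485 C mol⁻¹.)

4.46 h

n(Ni) = m/M = 67.4 / 58.69 = 1.148 mol.
Each Ni atom requires 2 electrons, so n(e⁻) = 2 × 1.148 = 2.297 mol.
Q = n(e⁻)·F = 2.297 × 96485 = 221600 C.
t = Q/I = 221600 / 13.80 A = 16060 s = 4.46 h.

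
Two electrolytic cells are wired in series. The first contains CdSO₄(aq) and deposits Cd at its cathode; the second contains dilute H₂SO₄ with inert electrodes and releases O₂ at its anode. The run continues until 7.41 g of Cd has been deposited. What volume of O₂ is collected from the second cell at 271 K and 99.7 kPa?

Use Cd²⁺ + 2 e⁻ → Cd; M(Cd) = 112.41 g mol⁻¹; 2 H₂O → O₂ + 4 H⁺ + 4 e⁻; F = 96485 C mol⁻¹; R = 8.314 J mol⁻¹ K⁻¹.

n(Cd) = 7.41 / 112.41 = 0.06592 mol, so n(e⁻) = 2 × 0.06592 = 0.1318 mol.
The cells are in series, so the same 0.1318 mol of electrons passes through the second cell.
2 H₂O → O₂ + 4 H⁺ + 4 e⁻ — 4 mol e⁻ per mol O₂, so n(O₂) = 0.1318/4 = 0.03296 mol.
V = nRT/P = (0.03296 × 8.314 × 271) / (99.7 × 10³) = 7.45 × 10⁻⁴ m³ = 0.745 L.

0.745 L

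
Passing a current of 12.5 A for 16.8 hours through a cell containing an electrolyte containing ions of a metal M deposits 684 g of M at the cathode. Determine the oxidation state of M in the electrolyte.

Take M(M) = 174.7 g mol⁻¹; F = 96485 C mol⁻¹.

+2

Q = I·t = 12.50 A × 60480 s = 756000 C, so n(e⁻) = 756000/96485 = 7.835 mol.
n(M) deposited = 684 / 174.7 = 3.915 mol.
Electrons per atom = n(e⁻)/n(M) = 7.835 / 3.915 = 2.00 ≈ 2, so the ion is M²⁺.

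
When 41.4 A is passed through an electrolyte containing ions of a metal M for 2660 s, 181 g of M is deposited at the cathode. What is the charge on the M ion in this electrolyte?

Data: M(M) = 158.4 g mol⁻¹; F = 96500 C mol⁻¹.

+1

Q = I·t = 41.40 A × 2660.0 s = 110100 C, so n(e⁻) = 110100/96500 = 1.141 mol.
n(M) deposited = 181 / 158.4 = 1.143 mol.
Electrons per atom = n(e⁻)/n(M) = 1.141 / 1.143 = 0.999 ≈ 1, so the ion is M⁺.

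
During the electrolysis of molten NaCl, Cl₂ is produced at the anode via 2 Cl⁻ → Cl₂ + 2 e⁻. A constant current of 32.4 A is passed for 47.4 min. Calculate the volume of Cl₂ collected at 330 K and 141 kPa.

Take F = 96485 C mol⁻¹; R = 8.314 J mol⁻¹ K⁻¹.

Q = I·t = 32.40 A × 2844.0 s = 92150 C.
n(e⁻) = Q/F = 92150 / 96485 = 0.9550 mol.
2 electrons are transferred per Cl₂ molecule, so n(Cl₂) = 0.9550 / 2 = 0.4775 mol.
V = nRT/P = (0.4775 × 8.314 × 330) / (141 × 10³ Pa) = 0.00929 m³ = 9.29 L.

9.29 L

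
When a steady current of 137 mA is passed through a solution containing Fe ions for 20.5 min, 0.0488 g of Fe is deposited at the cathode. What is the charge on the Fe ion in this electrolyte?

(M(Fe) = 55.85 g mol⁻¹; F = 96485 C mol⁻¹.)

+2

Q = I·t = 0.1370 A × 1230.0 s = 168.5 C, so n(e⁻) = 168.5/96485 = 0.001746 mol.
n(Fe) deposited = 0.0488 / 55.85 = 0.0008738 mol.
Electrons per atom = n(e⁻)/n(Fe) = 0.001746 / 0.0008738 = 2.00 ≈ 2, so the ion is Fe²⁺.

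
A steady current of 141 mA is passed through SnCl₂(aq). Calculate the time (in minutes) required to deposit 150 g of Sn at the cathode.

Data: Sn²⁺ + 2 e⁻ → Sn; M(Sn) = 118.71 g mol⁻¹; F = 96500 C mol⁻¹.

28800 min

n(Sn) = m/M = 150 / 118.71 = 1.264 mol.
Each Sn atom requires 2 electrons, so n(e⁻) = 2 × 1.264 = 2.527 mol.
Q = n(e⁻)·F = 2.527 × 96500 = 243900 C.
t = Q/I = 243900 / 0.1410 A = 1730000 s = 28800 min.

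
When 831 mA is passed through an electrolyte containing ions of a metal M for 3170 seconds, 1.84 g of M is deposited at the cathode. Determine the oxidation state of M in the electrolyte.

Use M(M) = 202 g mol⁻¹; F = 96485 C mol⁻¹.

Q = I·t = 0.8310 A × 3170.0 s = 2634 C, so n(e⁻) = 2634/96485 = 0.02730 mol.
n(M) deposited = 1.84 / 202 = 0.009109 mol.
Electrons per atom = n(e⁻)/n(M) = 0.02730 / 0.009109 = 3.00 ≈ 3, so the ion is M³⁺.

+3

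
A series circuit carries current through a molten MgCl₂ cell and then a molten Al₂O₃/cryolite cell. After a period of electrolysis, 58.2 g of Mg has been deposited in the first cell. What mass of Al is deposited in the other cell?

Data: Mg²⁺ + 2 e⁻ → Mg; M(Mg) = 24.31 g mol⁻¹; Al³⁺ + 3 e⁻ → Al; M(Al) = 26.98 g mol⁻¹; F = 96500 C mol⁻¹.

43.1 g

n(Mg) = 58.2 / 24.31 = 2.394 mol.
Since Mg²⁺ + 2 e⁻ → Mg, n(e⁻) passed = 2 × 2.394 = 4.788 mol.
Cells in series carry the same charge, so the same 4.788 mol of electrons passes through cell 2.
Al³⁺ + 3 e⁻ → Al, so n(Al) = 4.788 / 3 = 1.596 mol.
m(Al) = 1.596 × 26.98 = 43.1 g.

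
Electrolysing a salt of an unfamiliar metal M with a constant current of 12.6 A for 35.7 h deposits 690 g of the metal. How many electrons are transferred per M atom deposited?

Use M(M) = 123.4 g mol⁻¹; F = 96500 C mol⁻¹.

3

Q = I·t = 12.60 A × 128520 s = 1619000 C, so n(e⁻) = 1619000/96500 = 16.78 mol.
n(M) deposited = 690 / 123.4 = 5.592 mol.
Electrons per atom = n(e⁻)/n(M) = 16.78 / 5.592 = 3.00 ≈ 3, so the ion is M³⁺.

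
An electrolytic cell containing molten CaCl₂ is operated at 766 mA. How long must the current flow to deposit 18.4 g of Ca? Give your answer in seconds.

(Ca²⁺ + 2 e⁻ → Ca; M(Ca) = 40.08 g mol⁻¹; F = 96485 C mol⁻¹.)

1.16 × 10⁵ s

n(Ca) = m/M = 18.4 / 40.08 = 0.4591 mol.
Each Ca atom requires 2 electrons, so n(e⁻) = 2 × 0.4591 = 0.9182 mol.
Q = n(e⁻)·F = 0.9182 × 96485 = 88590 C.
t = Q/I = 88590 / 0.7660 A = 115700 s.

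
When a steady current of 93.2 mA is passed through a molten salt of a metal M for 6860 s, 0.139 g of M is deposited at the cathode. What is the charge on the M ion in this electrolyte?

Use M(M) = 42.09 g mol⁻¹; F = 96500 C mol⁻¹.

+2

Q = I·t = 0.09320 A × 6860.0 s = 639.4 C, so n(e⁻) = 639.4/96500 = 0.006625 mol.
n(M) deposited = 0.139 / 42.09 = 0.003302 mol.
Electrons per atom = n(e⁻)/n(M) = 0.006625 / 0.003302 = 2.01 ≈ 2, so the ion is M²⁺.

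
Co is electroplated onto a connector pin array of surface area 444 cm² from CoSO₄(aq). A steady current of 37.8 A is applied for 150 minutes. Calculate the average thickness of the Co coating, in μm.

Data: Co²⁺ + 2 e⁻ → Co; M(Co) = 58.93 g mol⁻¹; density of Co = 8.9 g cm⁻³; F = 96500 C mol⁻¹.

Q = I·t = 37.80 × 9000.0 = 340200 C; n(e⁻) = 3.525 mol.
n(Co) = n(e⁻)/2 = 1.763 mol, so m = 1.763 × 58.93 = 103.9 g.
Volume = m/ρ = 103.9 / 8.9 = 11.67 cm³.
Thickness = V/A = 11.67 / 444 = 0.0263 cm = 263 μm.

263 μm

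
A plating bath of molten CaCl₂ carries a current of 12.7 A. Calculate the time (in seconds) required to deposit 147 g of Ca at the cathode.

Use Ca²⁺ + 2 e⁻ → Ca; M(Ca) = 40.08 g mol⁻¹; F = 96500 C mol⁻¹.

55700 s

n(Ca) = m/M = 147 / 40.08 = 3.668 mol.
Each Ca atom requires 2 electrons, so n(e⁻) = 2 × 3.668 = 7.335 mol.
Q = n(e⁻)·F = 7.335 × 96500 = 707900 C.
t = Q/I = 707900 / 12.70 A = 55740 s.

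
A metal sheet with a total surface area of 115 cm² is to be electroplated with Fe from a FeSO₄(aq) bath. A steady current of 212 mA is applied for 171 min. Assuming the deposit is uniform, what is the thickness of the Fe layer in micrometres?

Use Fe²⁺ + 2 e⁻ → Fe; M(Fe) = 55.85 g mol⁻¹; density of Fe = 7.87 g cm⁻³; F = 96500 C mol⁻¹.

6.95 μm

Q = I·t = 0.2120 × 10260 = 2175 C; n(e⁻) = 0.02254 mol.
n(Fe) = n(e⁻)/2 = 0.01127 mol, so m = 0.01127 × 55.85 = 0.6294 g.
Volume = m/ρ = 0.6294 / 7.87 = 0.07998 cm³.
Thickness = V/A = 0.07998 / 115 = 6.95 × 10⁻⁴ cm = 6.95 μm.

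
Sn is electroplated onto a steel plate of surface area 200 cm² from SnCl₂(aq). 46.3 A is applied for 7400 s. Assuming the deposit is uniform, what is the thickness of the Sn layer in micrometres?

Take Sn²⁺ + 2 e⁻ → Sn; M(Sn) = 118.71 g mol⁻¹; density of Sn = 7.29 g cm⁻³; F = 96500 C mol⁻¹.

1450 μm

Q = I·t = 46.30 × 7400.0 = 342600 C; n(e⁻) = 3.550 mol.
n(Sn) = n(e⁻)/2 = 1.775 mol, so m = 1.775 × 118.71 = 210.7 g.
Volume = m/ρ = 210.7 / 7.29 = 28.91 cm³.
Thickness = V/A = 28.91 / 200 = 0.145 cm = 1450 μm.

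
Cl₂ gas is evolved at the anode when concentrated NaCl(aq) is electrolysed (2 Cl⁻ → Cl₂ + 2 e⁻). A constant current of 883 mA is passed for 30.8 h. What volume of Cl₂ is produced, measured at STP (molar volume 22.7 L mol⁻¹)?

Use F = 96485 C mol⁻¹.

Q = I·t = 0.8830 A × 110880 s = 97910 C.
n(e⁻) = Q/F = 97910 / 96485 = 1.015 mol.
2 electrons are transferred per Cl₂ molecule, so n(Cl₂) = 1.015 / 2 = 0.5074 mol.
V = n × V_m = 0.5074 × 22.7 = 11.5 L.

11.5 L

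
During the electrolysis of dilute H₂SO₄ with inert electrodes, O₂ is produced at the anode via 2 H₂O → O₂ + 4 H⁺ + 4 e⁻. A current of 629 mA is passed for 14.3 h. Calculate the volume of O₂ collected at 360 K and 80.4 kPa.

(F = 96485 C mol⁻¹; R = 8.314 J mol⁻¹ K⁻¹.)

3.12 L

Q = I·t = 0.6290 A × 51480 s = 32380 C.
n(e⁻) = Q/F = 32380 / 96485 = 0.3356 mol.
4 electrons are transferred per O₂ molecule, so n(O₂) = 0.3356 / 4 = 0.08390 mol.
V = nRT/P = (0.08390 × 8.314 × 360) / (80.4 × 10³ Pa) = 0.00312 m³ = 3.12 L.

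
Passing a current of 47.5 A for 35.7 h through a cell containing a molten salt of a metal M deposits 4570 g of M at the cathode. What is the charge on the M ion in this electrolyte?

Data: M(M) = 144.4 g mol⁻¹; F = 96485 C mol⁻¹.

Q = I·t = 47.50 A × 128520 s = 6105000 C, so n(e⁻) = 6105000/96485 = 63.27 mol.
n(M) deposited = 4570 / 144.4 = 31.65 mol.
Electrons per atom = n(e⁻)/n(M) = 63.27 / 31.65 = 2.00 ≈ 2, so the ion is M²⁺.

+2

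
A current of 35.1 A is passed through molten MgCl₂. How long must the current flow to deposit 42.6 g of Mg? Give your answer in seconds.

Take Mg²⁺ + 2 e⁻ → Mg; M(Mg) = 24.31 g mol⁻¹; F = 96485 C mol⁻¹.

9630 s

n(Mg) = m/M = 42.6 / 24.31 = 1.752 mol.
Each Mg atom requires 2 electrons, so n(e⁻) = 2 × 1.752 = 3.505 mol.
Q = n(e⁻)·F = 3.505 × 96485 = 338200 C.
t = Q/I = 338200 / 35.10 A = 9634 s.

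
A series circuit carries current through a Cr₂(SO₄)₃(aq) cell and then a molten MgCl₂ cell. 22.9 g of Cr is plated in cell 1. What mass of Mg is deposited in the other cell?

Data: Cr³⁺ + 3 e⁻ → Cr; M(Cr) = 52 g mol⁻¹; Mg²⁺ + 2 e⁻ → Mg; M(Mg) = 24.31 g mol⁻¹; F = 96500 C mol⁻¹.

16.1 g

n(Cr) = 22.9 / 52 = 0.4404 mol.
Since Cr³⁺ + 3 e⁻ → Cr, n(e⁻) passed = 3 × 0.4404 = 1.321 mol.
Cells in series carry the same charge, so the same 1.321 mol of electrons passes through cell 2.
Mg²⁺ + 2 e⁻ → Mg, so n(Mg) = 1.321 / 2 = 0.6606 mol.
m(Mg) = 0.6606 × 24.31 = 16.1 g.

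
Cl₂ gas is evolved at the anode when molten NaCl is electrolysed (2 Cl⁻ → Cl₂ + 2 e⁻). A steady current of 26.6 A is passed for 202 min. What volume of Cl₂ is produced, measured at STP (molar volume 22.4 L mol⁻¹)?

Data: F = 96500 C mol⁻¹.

Q = I·t = 26.60 A × 12120 s = 322400 C.
n(e⁻) = Q/F = 322400 / 96500 = 3.341 mol.
2 electrons are transferred per Cl₂ molecule, so n(Cl₂) = 3.341 / 2 = 1.670 mol.
V = n × V_m = 1.670 × 22.4 = 37.4 L.

37.4 L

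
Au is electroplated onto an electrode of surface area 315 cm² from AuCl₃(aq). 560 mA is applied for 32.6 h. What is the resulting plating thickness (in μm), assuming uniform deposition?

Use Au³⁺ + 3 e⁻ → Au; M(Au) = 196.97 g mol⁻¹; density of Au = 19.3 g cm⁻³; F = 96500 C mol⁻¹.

Q = I·t = 0.5600 × 117360 = 65720 C; n(e⁻) = 0.6811 mol.
n(Au) = n(e⁻)/3 = 0.2270 mol, so m = 0.2270 × 196.97 = 44.72 g.
Volume = m/ρ = 44.72 / 19.3 = 2.317 cm³.
Thickness = V/A = 2.317 / 315 = 0.00736 cm = 73.6 μm.

73.6 μm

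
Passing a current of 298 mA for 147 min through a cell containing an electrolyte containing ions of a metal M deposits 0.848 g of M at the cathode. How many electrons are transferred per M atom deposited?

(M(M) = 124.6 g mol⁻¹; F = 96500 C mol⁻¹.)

Q = I·t = 0.2980 A × 8820.0 s = 2628 C, so n(e⁻) = 2628/96500 = 0.02724 mol.
n(M) deposited = 0.848 / 124.6 = 0.006806 mol.
Electrons per atom = n(e⁻)/n(M) = 0.02724 / 0.006806 = 4.00 ≈ 4, so the ion is M⁴⁺.

4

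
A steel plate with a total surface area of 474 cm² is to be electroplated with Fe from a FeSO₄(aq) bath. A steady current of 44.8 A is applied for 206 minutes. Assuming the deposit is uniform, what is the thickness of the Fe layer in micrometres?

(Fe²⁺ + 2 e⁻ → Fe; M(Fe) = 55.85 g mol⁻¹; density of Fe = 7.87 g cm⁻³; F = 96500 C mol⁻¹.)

Q = I·t = 44.80 × 12360 = 553700 C; n(e⁻) = 5.738 mol.
n(Fe) = n(e⁻)/2 = 2.869 mol, so m = 2.869 × 55.85 = 160.2 g.
Volume = m/ρ = 160.2 / 7.87 = 20.36 cm³.
Thickness = V/A = 20.36 / 474 = 0.0430 cm = 430 μm.

430 μm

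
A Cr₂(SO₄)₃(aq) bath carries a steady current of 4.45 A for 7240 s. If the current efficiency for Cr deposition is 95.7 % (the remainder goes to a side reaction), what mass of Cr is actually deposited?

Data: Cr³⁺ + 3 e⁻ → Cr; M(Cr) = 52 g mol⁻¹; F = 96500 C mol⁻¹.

5.54 g

Q = I·t = 4.450 × 7240.0 = 32220 C.
n(e⁻) = 32220/96500 = 0.3339 mol; theoretically n(Cr) = 0.3339/3 = 0.1113 mol, m_theo = 5.787 g.
At 95.7 % efficiency, m_actual = 0.957 × 5.787 = 5.54 g.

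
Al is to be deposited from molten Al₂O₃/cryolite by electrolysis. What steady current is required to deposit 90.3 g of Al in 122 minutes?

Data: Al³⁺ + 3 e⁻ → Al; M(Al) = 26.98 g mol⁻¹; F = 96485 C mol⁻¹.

n(Al) = 90.3 / 26.98 = 3.347 mol.
n(e⁻) = 3 × 3.347 = 10.04 mol.
Q = n(e⁻)·F = 10.04 × 96485 = 968800 C.
I = Q/t = 968800 / 7320.0 s = 132 A.

132 A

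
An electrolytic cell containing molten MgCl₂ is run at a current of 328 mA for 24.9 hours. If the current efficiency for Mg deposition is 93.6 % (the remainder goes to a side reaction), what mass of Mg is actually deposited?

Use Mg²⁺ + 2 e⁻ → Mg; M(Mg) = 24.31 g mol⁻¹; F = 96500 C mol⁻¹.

Q = I·t = 0.3280 × 89640 = 29400 C.
n(e⁻) = 29400/96500 = 0.3047 mol; theoretically n(Mg) = 0.3047/2 = 0.1523 mol, m_theo = 3.703 g.
At 93.6 % efficiency, m_actual = 0.936 × 3.703 = 3.47 g.

3.47 g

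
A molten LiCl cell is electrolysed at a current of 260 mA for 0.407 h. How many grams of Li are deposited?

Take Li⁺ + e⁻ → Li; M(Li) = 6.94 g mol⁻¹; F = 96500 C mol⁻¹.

Q = I·t = 0.2600 A × 1465.2 s = 381.0 C.
n(e⁻) = Q/F = 381.0 / 96500 = 0.003948 mol.
Li⁺ + e⁻ → Li, so n(Li) = n(e⁻)/1 = 0.003948 mol.
m = n·M = 0.003948 × 6.94 = 0.0274 g.

0.0274 g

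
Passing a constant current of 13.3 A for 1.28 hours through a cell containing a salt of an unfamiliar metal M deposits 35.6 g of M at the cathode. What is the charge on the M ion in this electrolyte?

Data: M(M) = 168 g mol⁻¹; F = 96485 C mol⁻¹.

+3

Q = I·t = 13.30 A × 4608.0 s = 61290 C, so n(e⁻) = 61290/96485 = 0.6352 mol.
n(M) deposited = 35.6 / 168 = 0.2119 mol.
Electrons per atom = n(e⁻)/n(M) = 0.6352 / 0.2119 = 3.00 ≈ 3, so the ion is M³⁺.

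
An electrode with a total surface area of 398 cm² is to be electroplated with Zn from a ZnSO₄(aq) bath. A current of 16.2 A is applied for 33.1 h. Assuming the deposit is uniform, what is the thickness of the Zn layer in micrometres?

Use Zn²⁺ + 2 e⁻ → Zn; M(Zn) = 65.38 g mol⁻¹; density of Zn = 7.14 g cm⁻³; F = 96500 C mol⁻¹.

Q = I·t = 16.20 × 119160 = 1930000 C; n(e⁻) = 20.00 mol.
n(Zn) = n(e⁻)/2 = 10.00 mol, so m = 10.00 × 65.38 = 653.9 g.
Volume = m/ρ = 653.9 / 7.14 = 91.59 cm³.
Thickness = V/A = 91.59 / 398 = 0.230 cm = 2300 μm.

2300 μm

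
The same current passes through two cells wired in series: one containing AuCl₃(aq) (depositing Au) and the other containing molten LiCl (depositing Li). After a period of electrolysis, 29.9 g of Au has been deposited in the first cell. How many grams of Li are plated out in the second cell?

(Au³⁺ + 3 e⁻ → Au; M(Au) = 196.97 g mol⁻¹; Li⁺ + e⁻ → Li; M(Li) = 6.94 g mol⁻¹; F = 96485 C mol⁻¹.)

n(Au) = 29.9 / 196.97 = 0.1518 mol.
Since Au³⁺ + 3 e⁻ → Au, n(e⁻) passed = 3 × 0.1518 = 0.4554 mol.
Cells in series carry the same charge, so the same 0.4554 mol of electrons passes through cell 2.
Li⁺ + e⁻ → Li, so n(Li) = 0.4554 / 1 = 0.4554 mol.
m(Li) = 0.4554 × 6.94 = 3.16 g.

3.16 g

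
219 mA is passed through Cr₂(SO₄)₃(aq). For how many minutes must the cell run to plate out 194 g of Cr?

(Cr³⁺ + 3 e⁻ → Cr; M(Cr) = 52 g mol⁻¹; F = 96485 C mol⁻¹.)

82200 min

n(Cr) = m/M = 194 / 52 = 3.731 mol.
Each Cr atom requires 3 electrons, so n(e⁻) = 3 × 3.731 = 11.19 mol.
Q = n(e⁻)·F = 11.19 × 96485 = 1080000 C.
t = Q/I = 1080000 / 0.2190 A = 4931000 s = 82200 min.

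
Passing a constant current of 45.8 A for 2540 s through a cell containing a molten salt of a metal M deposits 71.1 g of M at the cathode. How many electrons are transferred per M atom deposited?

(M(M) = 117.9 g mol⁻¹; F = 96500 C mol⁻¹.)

Q = I·t = 45.80 A × 2540.0 s = 116300 C, so n(e⁻) = 116300/96500 = 1.206 mol.
n(M) deposited = 71.1 / 117.9 = 0.6031 mol.
Electrons per atom = n(e⁻)/n(M) = 1.206 / 0.6031 = 2.00 ≈ 2, so the ion is M²⁺.

2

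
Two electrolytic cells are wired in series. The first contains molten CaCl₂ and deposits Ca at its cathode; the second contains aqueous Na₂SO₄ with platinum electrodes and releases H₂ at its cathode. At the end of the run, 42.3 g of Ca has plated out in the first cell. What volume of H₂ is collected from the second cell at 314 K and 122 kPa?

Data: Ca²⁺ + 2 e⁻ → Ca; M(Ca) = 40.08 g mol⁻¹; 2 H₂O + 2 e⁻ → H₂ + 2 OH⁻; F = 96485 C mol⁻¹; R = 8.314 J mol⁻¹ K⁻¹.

22.6 L

n(Ca) = 42.3 / 40.08 = 1.055 mol, so n(e⁻) = 2 × 1.055 = 2.111 mol.
The cells are in series, so the same 2.111 mol of electrons passes through the second cell.
2 H₂O + 2 e⁻ → H₂ + 2 OH⁻ — 2 mol e⁻ per mol H₂, so n(H₂) = 2.111/2 = 1.055 mol.
V = nRT/P = (1.055 × 8.314 × 314) / (122 × 10³) = 0.0226 m³ = 22.6 L.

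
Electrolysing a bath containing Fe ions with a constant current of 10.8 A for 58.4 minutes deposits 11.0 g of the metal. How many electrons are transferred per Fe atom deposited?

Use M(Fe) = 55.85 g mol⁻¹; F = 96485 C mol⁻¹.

2

Q = I·t = 10.80 A × 3504.0 s = 37840 C, so n(e⁻) = 37840/96485 = 0.3922 mol.
n(Fe) deposited = 11.0 / 55.85 = 0.1970 mol.
Electrons per atom = n(e⁻)/n(Fe) = 0.3922 / 0.1970 = 1.99 ≈ 2, so the ion is Fe²⁺.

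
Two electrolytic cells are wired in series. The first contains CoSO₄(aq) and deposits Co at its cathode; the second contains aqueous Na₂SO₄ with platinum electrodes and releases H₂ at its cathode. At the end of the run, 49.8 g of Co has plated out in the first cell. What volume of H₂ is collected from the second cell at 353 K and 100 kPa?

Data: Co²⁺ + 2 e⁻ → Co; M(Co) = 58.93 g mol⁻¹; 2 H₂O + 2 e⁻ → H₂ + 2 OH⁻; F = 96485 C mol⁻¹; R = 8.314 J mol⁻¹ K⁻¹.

24.8 L

n(Co) = 49.8 / 58.93 = 0.8451 mol, so n(e⁻) = 2 × 0.8451 = 1.690 mol.
The cells are in series, so the same 1.690 mol of electrons passes through the second cell.
2 H₂O + 2 e⁻ → H₂ + 2 OH⁻ — 2 mol e⁻ per mol H₂, so n(H₂) = 1.690/2 = 0.8451 mol.
V = nRT/P = (0.8451 × 8.314 × 353) / (100 × 10³) = 0.0248 m³ = 24.8 L.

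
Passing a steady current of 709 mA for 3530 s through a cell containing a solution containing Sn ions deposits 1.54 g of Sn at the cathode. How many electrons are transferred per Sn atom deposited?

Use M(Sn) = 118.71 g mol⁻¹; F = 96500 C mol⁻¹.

Q = I·t = 0.7090 A × 3530.0 s = 2503 C, so n(e⁻) = 2503/96500 = 0.02594 mol.
n(Sn) deposited = 1.54 / 118.71 = 0.01297 mol.
Electrons per atom = n(e⁻)/n(Sn) = 0.02594 / 0.01297 = 2.00 ≈ 2, so the ion is Sn²⁺.

2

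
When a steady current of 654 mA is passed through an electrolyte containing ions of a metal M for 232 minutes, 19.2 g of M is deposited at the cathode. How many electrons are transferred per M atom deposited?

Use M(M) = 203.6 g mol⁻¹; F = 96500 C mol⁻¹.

1

Q = I·t = 0.6540 A × 13920 s = 9104 C, so n(e⁻) = 9104/96500 = 0.09434 mol.
n(M) deposited = 19.2 / 203.6 = 0.09430 mol.
Electrons per atom = n(e⁻)/n(M) = 0.09434 / 0.09430 = 1.00 ≈ 1, so the ion is M⁺.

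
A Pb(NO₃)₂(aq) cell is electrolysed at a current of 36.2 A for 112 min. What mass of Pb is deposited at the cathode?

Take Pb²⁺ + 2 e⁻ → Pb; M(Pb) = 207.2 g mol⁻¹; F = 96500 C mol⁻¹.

Q = I·t = 36.20 A × 6720.0 s = 243300 C.
n(e⁻) = Q/F = 243300 / 96500 = 2.521 mol.
Pb²⁺ + 2 e⁻ → Pb, so n(Pb) = n(e⁻)/2 = 1.260 mol.
m = n·M = 1.260 × 207.2 = 261 g.

261 g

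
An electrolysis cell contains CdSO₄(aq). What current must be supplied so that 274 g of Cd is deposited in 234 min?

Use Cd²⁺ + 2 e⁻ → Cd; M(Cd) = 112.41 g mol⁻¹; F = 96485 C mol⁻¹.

33.5 A

n(Cd) = 274 / 112.41 = 2.438 mol.
n(e⁻) = 2 × 2.438 = 4.875 mol.
Q = n(e⁻)·F = 4.875 × 96485 = 470400 C.
I = Q/t = 470400 / 14040 s = 33.5 A.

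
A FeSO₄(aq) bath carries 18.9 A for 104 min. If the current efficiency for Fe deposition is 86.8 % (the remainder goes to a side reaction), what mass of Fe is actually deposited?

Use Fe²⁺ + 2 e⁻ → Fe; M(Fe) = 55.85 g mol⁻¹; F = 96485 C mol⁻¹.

29.6 g

Q = I·t = 18.90 × 6240.0 = 117900 C.
n(e⁻) = 117900/96485 = 1.222 mol; theoretically n(Fe) = 1.222/2 = 0.6112 mol, m_theo = 34.13 g.
At 86.8 % efficiency, m_actual = 0.868 × 34.13 = 29.6 g.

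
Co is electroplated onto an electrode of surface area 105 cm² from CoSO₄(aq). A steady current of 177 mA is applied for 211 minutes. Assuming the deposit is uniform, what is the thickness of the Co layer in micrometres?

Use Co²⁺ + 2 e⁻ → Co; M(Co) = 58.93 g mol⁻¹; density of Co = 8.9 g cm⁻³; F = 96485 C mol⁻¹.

Q = I·t = 0.1770 × 12660 = 2241 C; n(e⁻) = 0.02322 mol.
n(Co) = n(e⁻)/2 = 0.01161 mol, so m = 0.01161 × 58.93 = 0.6843 g.
Volume = m/ρ = 0.6843 / 8.9 = 0.07689 cm³.
Thickness = V/A = 0.07689 / 105 = 7.32 × 10⁻⁴ cm = 7.32 μm.

7.32 μm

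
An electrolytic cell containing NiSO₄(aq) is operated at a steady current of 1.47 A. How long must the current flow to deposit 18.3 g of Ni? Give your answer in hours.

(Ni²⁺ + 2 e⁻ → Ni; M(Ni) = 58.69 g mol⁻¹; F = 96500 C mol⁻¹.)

11.4 h

n(Ni) = m/M = 18.3 / 58.69 = 0.3118 mol.
Each Ni atom requires 2 electrons, so n(e⁻) = 2 × 0.3118 = 0.6236 mol.
Q = n(e⁻)·F = 0.6236 × 96500 = 60180 C.
t = Q/I = 60180 / 1.470 A = 40940 s = 11.4 h.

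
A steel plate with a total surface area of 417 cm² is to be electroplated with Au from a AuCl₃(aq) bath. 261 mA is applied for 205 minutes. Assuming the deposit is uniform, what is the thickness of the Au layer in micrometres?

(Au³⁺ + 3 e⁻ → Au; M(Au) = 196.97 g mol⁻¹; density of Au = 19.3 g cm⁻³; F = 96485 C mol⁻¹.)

2.71 μm

Q = I·t = 0.2610 × 12300 = 3210 C; n(e⁻) = 0.03327 mol.
n(Au) = n(e⁻)/3 = 0.01109 mol, so m = 0.01109 × 196.97 = 2.185 g.
Volume = m/ρ = 2.185 / 19.3 = 0.1132 cm³.
Thickness = V/A = 0.1132 / 417 = 2.71 × 10⁻⁴ cm = 2.71 μm.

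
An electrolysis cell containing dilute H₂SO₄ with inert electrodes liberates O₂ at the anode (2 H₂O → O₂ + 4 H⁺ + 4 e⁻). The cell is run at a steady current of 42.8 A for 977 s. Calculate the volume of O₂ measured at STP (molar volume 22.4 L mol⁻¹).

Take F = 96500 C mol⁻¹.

Q = I·t = 42.80 A × 977.00 s = 41820 C.
n(e⁻) = Q/F = 41820 / 96500 = 0.4333 mol.
4 electrons are transferred per O₂ molecule, so n(O₂) = 0.4333 / 4 = 0.1083 mol.
V = n × V_m = 0.1083 × 22.4 = 2.43 L.

2.43 L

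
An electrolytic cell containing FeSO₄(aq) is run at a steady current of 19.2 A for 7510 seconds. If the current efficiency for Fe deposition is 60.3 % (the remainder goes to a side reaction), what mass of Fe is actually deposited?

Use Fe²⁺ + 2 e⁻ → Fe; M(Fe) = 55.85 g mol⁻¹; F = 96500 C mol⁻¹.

25.2 g

Q = I·t = 19.20 × 7510.0 = 144200 C.
n(e⁻) = 144200/96500 = 1.494 mol; theoretically n(Fe) = 1.494/2 = 0.7471 mol, m_theo = 41.73 g.
At 60.3 % efficiency, m_actual = 0.603 × 41.73 = 25.2 g.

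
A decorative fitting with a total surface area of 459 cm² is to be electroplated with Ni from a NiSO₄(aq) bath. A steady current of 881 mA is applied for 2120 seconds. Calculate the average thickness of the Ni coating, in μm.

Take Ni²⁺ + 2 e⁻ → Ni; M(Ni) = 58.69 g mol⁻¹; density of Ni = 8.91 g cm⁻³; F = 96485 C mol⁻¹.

Q = I·t = 0.8810 × 2120.0 = 1868 C; n(e⁻) = 0.01936 mol.
n(Ni) = n(e⁻)/2 = 0.009679 mol, so m = 0.009679 × 58.69 = 0.5680 g.
Volume = m/ρ = 0.5680 / 8.91 = 0.06375 cm³.
Thickness = V/A = 0.06375 / 459 = 1.39 × 10⁻⁴ cm = 1.39 μm.

1.39 μm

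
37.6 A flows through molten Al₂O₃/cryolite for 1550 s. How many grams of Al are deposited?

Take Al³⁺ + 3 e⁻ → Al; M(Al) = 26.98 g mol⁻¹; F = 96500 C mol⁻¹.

Q = I·t = 37.60 A × 1550.0 s = 58280 C.
n(e⁻) = Q/F = 58280 / 96500 = 0.6039 mol.
Al³⁺ + 3 e⁻ → Al, so n(Al) = n(e⁻)/3 = 0.2013 mol.
m = n·M = 0.2013 × 26.98 = 5.43 g.

5.43 g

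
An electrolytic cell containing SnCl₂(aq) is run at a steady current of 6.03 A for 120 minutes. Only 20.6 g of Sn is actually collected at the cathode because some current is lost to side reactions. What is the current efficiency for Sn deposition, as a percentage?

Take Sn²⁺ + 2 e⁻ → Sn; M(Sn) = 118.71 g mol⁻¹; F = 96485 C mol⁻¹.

77.1 %

Q = I·t = 6.030 × 7200.0 = 43420 C; n(e⁻) = 43420/96485 = 0.4500 mol.
Theoretical n(Sn) = n(e⁻)/2 = 0.2250 mol, i.e. m_theo = 0.2250 × 118.71 = 26.71 g.
Efficiency = m_actual / m_theo = 20.6 / 26.71 = 77.1 %.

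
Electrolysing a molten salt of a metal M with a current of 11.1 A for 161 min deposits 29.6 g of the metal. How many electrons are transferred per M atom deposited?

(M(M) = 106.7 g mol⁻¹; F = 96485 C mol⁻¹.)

Q = I·t = 11.10 A × 9660.0 s = 107200 C, so n(e⁻) = 107200/96485 = 1.111 mol.
n(M) deposited = 29.6 / 106.7 = 0.2774 mol.
Electrons per atom = n(e⁻)/n(M) = 1.111 / 0.2774 = 4.01 ≈ 4, so the ion is M⁴⁺.

4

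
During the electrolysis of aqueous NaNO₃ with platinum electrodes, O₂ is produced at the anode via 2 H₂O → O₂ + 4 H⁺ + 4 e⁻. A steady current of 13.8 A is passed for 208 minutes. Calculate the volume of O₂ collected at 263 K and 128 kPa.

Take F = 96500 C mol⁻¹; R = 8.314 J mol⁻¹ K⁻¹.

Q = I·t = 13.80 A × 12480 s = 172200 C.
n(e⁻) = Q/F = 172200 / 96500 = 1.785 mol.
4 electrons are transferred per O₂ molecule, so n(O₂) = 1.785 / 4 = 0.4462 mol.
V = nRT/P = (0.4462 × 8.314 × 263) / (128 × 10³ Pa) = 0.00762 m³ = 7.62 L.

7.62 L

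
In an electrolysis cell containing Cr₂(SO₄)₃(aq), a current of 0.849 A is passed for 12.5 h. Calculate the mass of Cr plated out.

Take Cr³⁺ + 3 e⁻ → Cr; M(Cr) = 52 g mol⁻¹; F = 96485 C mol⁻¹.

6.86 g

Q = I·t = 0.8490 A × 45000 s = 38200 C.
n(e⁻) = Q/F = 38200 / 96485 = 0.3960 mol.
Cr³⁺ + 3 e⁻ → Cr, so n(Cr) = n(e⁻)/3 = 0.1320 mol.
m = n·M = 0.1320 × 52 = 6.86 g.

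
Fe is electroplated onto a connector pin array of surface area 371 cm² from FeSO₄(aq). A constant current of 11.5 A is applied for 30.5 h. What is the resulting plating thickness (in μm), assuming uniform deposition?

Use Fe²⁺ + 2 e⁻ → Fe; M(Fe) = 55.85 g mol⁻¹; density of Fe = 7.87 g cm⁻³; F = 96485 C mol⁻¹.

1250 μm

Q = I·t = 11.50 × 109800 = 1263000 C; n(e⁻) = 13.09 mol.
n(Fe) = n(e⁻)/2 = 6.544 mol, so m = 6.544 × 55.85 = 365.5 g.
Volume = m/ρ = 365.5 / 7.87 = 46.44 cm³.
Thickness = V/A = 46.44 / 371 = 0.125 cm = 1250 μm.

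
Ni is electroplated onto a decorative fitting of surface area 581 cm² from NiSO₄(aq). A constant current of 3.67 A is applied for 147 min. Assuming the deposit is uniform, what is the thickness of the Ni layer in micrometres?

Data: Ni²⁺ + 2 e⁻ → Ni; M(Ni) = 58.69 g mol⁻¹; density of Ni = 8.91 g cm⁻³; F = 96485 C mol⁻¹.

Q = I·t = 3.670 × 8820.0 = 32370 C; n(e⁻) = 0.3355 mol.
n(Ni) = n(e⁻)/2 = 0.1677 mol, so m = 0.1677 × 58.69 = 9.845 g.
Volume = m/ρ = 9.845 / 8.91 = 1.105 cm³.
Thickness = V/A = 1.105 / 581 = 0.00190 cm = 19.0 μm.

19.0 μm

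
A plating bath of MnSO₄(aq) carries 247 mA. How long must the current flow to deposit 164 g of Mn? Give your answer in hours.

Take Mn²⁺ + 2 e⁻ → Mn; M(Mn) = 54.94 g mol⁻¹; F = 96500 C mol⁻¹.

n(Mn) = m/M = 164 / 54.94 = 2.985 mol.
Each Mn atom requires 2 electrons, so n(e⁻) = 2 × 2.985 = 5.970 mol.
Q = n(e⁻)·F = 5.970 × 96500 = 576100 C.
t = Q/I = 576100 / 0.2470 A = 2332000 s = 648 h.

648 h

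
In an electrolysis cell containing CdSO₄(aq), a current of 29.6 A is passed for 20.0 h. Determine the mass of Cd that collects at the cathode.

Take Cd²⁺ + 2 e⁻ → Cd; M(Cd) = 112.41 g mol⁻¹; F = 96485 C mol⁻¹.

Q = I·t = 29.60 A × 72000 s = 2131000 C.
n(e⁻) = Q/F = 2131000 / 96485 = 22.09 mol.
Cd²⁺ + 2 e⁻ → Cd, so n(Cd) = n(e⁻)/2 = 11.04 mol.
m = n·M = 11.04 × 112.41 = 1240 g.

1240 g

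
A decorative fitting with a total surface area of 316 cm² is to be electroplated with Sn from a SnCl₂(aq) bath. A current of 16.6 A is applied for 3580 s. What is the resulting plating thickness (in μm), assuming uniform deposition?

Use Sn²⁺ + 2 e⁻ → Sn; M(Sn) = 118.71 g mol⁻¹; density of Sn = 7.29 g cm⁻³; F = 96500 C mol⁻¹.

159 μm

Q = I·t = 16.60 × 3580.0 = 59430 C; n(e⁻) = 0.6158 mol.
n(Sn) = n(e⁻)/2 = 0.3079 mol, so m = 0.3079 × 118.71 = 36.55 g.
Volume = m/ρ = 36.55 / 7.29 = 5.014 cm³.
Thickness = V/A = 5.014 / 316 = 0.0159 cm = 159 μm.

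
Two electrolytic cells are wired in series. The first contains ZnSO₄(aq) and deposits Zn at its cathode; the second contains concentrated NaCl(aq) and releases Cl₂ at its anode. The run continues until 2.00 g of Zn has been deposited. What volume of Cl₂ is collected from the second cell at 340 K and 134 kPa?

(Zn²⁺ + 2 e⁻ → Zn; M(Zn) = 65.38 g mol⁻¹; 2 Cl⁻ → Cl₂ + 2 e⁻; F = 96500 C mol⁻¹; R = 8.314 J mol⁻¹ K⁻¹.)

0.645 L

n(Zn) = 2.00 / 65.38 = 0.03059 mol, so n(e⁻) = 2 × 0.03059 = 0.06118 mol.
The cells are in series, so the same 0.06118 mol of electrons passes through the second cell.
2 Cl⁻ → Cl₂ + 2 e⁻ — 2 mol e⁻ per mol Cl₂, so n(Cl₂) = 0.06118/2 = 0.03059 mol.
V = nRT/P = (0.03059 × 8.314 × 340) / (134 × 10³) = 6.45 × 10⁻⁴ m³ = 0.645 L.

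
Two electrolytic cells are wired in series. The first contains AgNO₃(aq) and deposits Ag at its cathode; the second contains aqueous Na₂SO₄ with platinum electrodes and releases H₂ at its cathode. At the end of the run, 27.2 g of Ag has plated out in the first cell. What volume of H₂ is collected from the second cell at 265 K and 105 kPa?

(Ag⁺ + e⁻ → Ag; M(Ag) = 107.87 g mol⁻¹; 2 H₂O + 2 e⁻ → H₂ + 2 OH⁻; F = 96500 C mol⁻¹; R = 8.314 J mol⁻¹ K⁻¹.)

n(Ag) = 27.2 / 107.87 = 0.2522 mol, so n(e⁻) = 1 × 0.2522 = 0.2522 mol.
The cells are in series, so the same 0.2522 mol of electrons passes through the second cell.
2 H₂O + 2 e⁻ → H₂ + 2 OH⁻ — 2 mol e⁻ per mol H₂, so n(H₂) = 0.2522/2 = 0.1261 mol.
V = nRT/P = (0.1261 × 8.314 × 265) / (105 × 10³) = 0.00265 m³ = 2.65 L.

2.65 L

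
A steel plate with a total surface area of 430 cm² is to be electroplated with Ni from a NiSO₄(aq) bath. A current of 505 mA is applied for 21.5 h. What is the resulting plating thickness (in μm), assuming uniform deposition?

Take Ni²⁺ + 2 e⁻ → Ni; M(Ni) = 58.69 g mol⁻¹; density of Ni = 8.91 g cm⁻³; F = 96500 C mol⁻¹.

31.0 μm

Q = I·t = 0.5050 × 77400 = 39090 C; n(e⁻) = 0.4050 mol.
n(Ni) = n(e⁻)/2 = 0.2025 mol, so m = 0.2025 × 58.69 = 11.89 g.
Volume = m/ρ = 11.89 / 8.91 = 1.334 cm³.
Thickness = V/A = 1.334 / 430 = 0.00310 cm = 31.0 μm.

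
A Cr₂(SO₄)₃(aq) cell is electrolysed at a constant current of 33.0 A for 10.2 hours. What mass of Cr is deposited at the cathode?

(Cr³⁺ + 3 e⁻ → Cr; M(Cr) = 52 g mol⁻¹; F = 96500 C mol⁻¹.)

218 g

Q = I·t = 33.00 A × 36720 s = 1212000 C.
n(e⁻) = Q/F = 1212000 / 96500 = 12.56 mol.
Cr³⁺ + 3 e⁻ → Cr, so n(Cr) = n(e⁻)/3 = 4.186 mol.
m = n·M = 4.186 × 52 = 218 g.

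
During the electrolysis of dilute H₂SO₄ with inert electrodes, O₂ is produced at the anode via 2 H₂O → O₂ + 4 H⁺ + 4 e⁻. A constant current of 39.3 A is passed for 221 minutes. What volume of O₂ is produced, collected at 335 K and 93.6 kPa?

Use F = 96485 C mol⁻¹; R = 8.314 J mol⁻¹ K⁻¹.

Q = I·t = 39.30 A × 13260 s = 521100 C.
n(e⁻) = Q/F = 521100 / 96485 = 5.401 mol.
4 electrons are transferred per O₂ molecule, so n(O₂) = 5.401 / 4 = 1.350 mol.
V = nRT/P = (1.350 × 8.314 × 335) / (93.6 × 10³ Pa) = 0.0402 m³ = 40.2 L.

40.2 L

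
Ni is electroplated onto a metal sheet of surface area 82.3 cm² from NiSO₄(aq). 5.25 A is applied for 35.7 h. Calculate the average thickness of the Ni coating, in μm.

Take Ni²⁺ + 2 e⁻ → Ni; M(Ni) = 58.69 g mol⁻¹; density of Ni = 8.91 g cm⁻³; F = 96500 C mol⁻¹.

2800 μm

Q = I·t = 5.250 × 128520 = 674700 C; n(e⁻) = 6.992 mol.
n(Ni) = n(e⁻)/2 = 3.496 mol, so m = 3.496 × 58.69 = 205.2 g.
Volume = m/ρ = 205.2 / 8.91 = 23.03 cm³.
Thickness = V/A = 23.03 / 82.3 = 0.280 cm = 2800 μm.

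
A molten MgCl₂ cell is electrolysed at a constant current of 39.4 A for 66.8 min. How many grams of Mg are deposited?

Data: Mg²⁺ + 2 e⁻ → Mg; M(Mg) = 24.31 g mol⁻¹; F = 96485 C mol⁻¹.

Q = I·t = 39.40 A × 4008.0 s = 157900 C.
n(e⁻) = Q/F = 157900 / 96485 = 1.637 mol.
Mg²⁺ + 2 e⁻ → Mg, so n(Mg) = n(e⁻)/2 = 0.8183 mol.
m = n·M = 0.8183 × 24.31 = 19.9 g.

19.9 g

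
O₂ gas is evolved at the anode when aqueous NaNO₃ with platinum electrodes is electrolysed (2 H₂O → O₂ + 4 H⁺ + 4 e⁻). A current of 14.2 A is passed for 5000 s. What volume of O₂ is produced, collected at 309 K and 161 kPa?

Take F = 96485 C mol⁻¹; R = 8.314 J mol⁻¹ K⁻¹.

Q = I·t = 14.20 A × 5000.0 s = 71000 C.
n(e⁻) = Q/F = 71000 / 96485 = 0.7359 mol.
4 electrons are transferred per O₂ molecule, so n(O₂) = 0.7359 / 4 = 0.1840 mol.
V = nRT/P = (0.1840 × 8.314 × 309) / (161 × 10³ Pa) = 0.00294 m³ = 2.94 L.

2.94 L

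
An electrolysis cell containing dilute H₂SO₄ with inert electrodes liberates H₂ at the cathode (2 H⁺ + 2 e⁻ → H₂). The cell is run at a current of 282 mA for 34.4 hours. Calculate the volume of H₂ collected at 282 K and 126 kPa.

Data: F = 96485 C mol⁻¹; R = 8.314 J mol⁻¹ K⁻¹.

Q = I·t = 0.2820 A × 123840 s = 34920 C.
n(e⁻) = Q/F = 34920 / 96485 = 0.3620 mol.
2 electrons are transferred per H₂ molecule, so n(H₂) = 0.3620 / 2 = 0.1810 mol.
V = nRT/P = (0.1810 × 8.314 × 282) / (126 × 10³ Pa) = 0.00337 m³ = 3.37 L.

3.37 L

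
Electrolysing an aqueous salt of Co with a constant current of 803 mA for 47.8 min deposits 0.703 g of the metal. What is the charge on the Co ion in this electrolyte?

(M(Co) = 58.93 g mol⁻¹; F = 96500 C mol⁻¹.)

Q = I·t = 0.8030 A × 2868.0 s = 2303 C, so n(e⁻) = 2303/96500 = 0.02387 mol.
n(Co) deposited = 0.703 / 58.93 = 0.01193 mol.
Electrons per atom = n(e⁻)/n(Co) = 0.02387 / 0.01193 = 2.00 ≈ 2, so the ion is Co²⁺.

+2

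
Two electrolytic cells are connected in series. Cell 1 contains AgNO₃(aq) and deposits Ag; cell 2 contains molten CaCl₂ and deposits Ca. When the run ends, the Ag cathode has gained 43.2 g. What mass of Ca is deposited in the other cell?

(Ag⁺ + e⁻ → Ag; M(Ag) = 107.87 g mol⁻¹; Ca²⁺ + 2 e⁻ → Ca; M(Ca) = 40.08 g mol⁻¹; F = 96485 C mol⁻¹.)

8.03 g

n(Ag) = 43.2 / 107.87 = 0.4005 mol.
Since Ag⁺ + e⁻ → Ag, n(e⁻) passed = 1 × 0.4005 = 0.4005 mol.
Cells in series carry the same charge, so the same 0.4005 mol of electrons passes through cell 2.
Ca²⁺ + 2 e⁻ → Ca, so n(Ca) = 0.4005 / 2 = 0.2002 mol.
m(Ca) = 0.2002 × 40.08 = 8.03 g.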